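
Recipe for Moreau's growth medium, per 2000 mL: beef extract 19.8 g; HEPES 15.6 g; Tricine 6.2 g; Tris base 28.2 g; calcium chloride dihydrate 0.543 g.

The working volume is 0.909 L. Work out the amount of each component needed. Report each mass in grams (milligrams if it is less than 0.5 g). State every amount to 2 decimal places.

beef extract 9.00 g; HEPES 7.09 g; Tricine 2.82 g; Tris base 12.82 g; calcium chloride dihydrate 246.79 mg

Scale factor = 909 mL / 2000 mL = 0.4545.
beef extract: 19.8 g × (909 mL / 2000 mL) = 9.00 g
HEPES: 15.6 g × (909 mL / 2000 mL) = 7.09 g
Tricine: 6.2 g × (909 mL / 2000 mL) = 2.82 g
Tris base: 28.2 g × (909 mL / 2000 mL) = 12.82 g
calcium chloride dihydrate: 0.543 g × (909 mL / 2000 mL) = 0.246794 g = 246.79 mg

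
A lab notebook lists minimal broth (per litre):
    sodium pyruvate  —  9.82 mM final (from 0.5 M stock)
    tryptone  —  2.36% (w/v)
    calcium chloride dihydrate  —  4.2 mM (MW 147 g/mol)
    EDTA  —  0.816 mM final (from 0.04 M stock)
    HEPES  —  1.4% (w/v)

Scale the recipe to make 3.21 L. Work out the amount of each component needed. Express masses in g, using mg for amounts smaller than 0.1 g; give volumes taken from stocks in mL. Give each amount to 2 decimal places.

Working volume: 3.21 L.
sodium pyruvate: dilute stock: 9.82 mM × 3210 mL ÷ 500 mM = 63.04 mL
tryptone: 2.36 g per 100 mL × 3210 mL ÷ 100 = 75.76 g
calcium chloride dihydrate: 4.2 mmol/L × 147 g/mol × 3.21 L ÷ 1000 = 1.98 g
EDTA: V = C2·V2/C1 = 0.816 mM × 3210 mL ÷ 40 mM = 65.48 mL
HEPES: 1.4 g per 100 mL × 3210 mL ÷ 100 = 44.94 g

sodium pyruvate 63.04 mL; tryptone 75.76 g; calcium chloride dihydrate 1.98 g; EDTA 65.48 mL; HEPES 44.94 g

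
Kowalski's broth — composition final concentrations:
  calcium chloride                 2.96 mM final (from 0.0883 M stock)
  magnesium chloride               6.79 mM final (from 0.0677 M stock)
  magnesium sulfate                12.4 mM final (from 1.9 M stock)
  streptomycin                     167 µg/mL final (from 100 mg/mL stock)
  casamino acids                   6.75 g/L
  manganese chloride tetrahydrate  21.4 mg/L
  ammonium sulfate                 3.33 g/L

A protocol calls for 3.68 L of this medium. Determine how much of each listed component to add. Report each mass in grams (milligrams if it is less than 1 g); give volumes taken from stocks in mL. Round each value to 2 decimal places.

Working volume: 3.68 L.
calcium chloride: C1V1 = C2V2 → 2.96 mM × 3680 mL ÷ 88.3 mM = 123.36 mL
magnesium chloride: C1V1 = C2V2 → 6.79 mM × 3680 mL ÷ 67.7 mM = 369.09 mL
magnesium sulfate: C1V1 = C2V2 → 12.4 mM × 3680 mL ÷ 1900 mM = 24.02 mL
streptomycin: dilute stock: 167 µg/mL × 3680 mL ÷ 100000 µg/mL = 6.15 mL
casamino acids: 6.75 g/L × 3.68 L = 24.84 g
manganese chloride tetrahydrate: 21.4 mg/L × 3.68 L = 78.75 mg
ammonium sulfate: 3.33 g/L × 3.68 L = 12.25 g

calcium chloride 123.36 mL; magnesium chloride 369.09 mL; magnesium sulfate 24.02 mL; streptomycin 6.15 mL; casamino acids 24.84 g; manganese chloride tetrahydrate 78.75 mg; ammonium sulfate 12.25 g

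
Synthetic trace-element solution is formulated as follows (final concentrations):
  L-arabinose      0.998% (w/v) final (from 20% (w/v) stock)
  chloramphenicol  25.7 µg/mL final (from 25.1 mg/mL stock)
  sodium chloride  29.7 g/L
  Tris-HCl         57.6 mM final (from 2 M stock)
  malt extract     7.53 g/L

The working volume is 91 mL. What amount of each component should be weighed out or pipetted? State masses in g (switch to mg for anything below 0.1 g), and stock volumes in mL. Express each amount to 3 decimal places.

L-arabinose 4.541 mL; chloramphenicol 0.093 mL; sodium chloride 2.703 g; Tris-HCl 2.621 mL; malt extract 0.685 g

Target volume = 91 mL = 0.091 L.
L-arabinose: dilute stock: 0.998% ÷ 20% × 91 mL = 4.541 mL
chloramphenicol: dilute stock: 25.7 µg/mL × 91 mL ÷ 25100 µg/mL = 0.093 mL
sodium chloride: 29.7 g/L × 0.091 L = 2.703 g
Tris-HCl: V = C2·V2/C1 = 57.6 mM × 91 mL ÷ 2000 mM = 2.621 mL
malt extract: 7.53 g/L × 0.091 L = 0.685 g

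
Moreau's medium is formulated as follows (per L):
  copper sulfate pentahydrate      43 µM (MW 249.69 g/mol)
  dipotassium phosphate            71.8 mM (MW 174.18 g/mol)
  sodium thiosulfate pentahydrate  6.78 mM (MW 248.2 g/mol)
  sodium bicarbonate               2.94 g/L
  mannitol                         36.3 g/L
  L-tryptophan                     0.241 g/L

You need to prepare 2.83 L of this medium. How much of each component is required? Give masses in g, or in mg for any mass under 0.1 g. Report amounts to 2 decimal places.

Working volume: 2.83 L.
copper sulfate pentahydrate: 43 µmol/L × 249.69 g/mol × 2.83 L ÷ 1000 = 30.38 mg
dipotassium phosphate: 71.8 mmol/L × 174.18 g/mol × 2.83 L ÷ 1000 = 35.39 g
sodium thiosulfate pentahydrate: 6.78 mmol/L × 248.2 g/mol × 2.83 L ÷ 1000 = 4.76 g
sodium bicarbonate: 2.94 g/L × 2.83 L = 8.32 g
mannitol: 36.3 g/L × 2.83 L = 102.73 g
L-tryptophan: 0.241 g/L × 2.83 L = 0.68 g

copper sulfate pentahydrate 30.38 mg; dipotassium phosphate 35.39 g; sodium thiosulfate pentahydrate 4.76 g; sodium bicarbonate 8.32 g; mannitol 102.73 g; L-tryptophan 0.68 g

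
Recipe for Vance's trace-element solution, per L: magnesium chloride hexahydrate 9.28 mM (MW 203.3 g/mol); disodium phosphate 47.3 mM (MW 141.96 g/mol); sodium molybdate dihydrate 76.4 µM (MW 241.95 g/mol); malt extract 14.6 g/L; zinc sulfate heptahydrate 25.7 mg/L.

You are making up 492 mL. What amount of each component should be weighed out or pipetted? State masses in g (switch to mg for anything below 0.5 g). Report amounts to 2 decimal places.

Scale factor relative to 1 L: 0.492.
magnesium chloride hexahydrate: 9.28 mmol/L × 203.3 g/mol × 0.492 L ÷ 1000 = 0.93 g
disodium phosphate: 47.3 mmol/L × 141.96 g/mol × 0.492 L ÷ 1000 = 3.30 g
sodium molybdate dihydrate: 76.4 µmol/L × 241.95 g/mol × 0.492 L ÷ 1000 = 9.09 mg
malt extract: 14.6 g/L × 0.492 L = 7.18 g
zinc sulfate heptahydrate: 25.7 mg/L × 0.492 L = 12.64 mg

magnesium chloride hexahydrate 0.93 g; disodium phosphate 3.30 g; sodium molybdate dihydrate 9.09 mg; malt extract 7.18 g; zinc sulfate heptahydrate 12.64 mg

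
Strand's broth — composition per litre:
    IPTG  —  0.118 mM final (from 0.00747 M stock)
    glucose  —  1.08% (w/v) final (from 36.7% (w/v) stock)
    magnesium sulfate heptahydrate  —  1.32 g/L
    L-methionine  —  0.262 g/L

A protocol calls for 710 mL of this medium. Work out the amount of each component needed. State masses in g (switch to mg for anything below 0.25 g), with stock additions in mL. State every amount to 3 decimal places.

Scale factor relative to 1 L: 0.71.
IPTG: V = C2·V2/C1 = 0.118 mM × 710 mL ÷ 7.47 mM = 11.216 mL
glucose: dilute stock: 1.08% ÷ 36.7% × 710 mL = 20.894 mL
magnesium sulfate heptahydrate: 1.32 g/L × 0.71 L = 0.937 g
L-methionine: 0.262 g/L × 0.71 L = 0.18602 g = 186.020 mg

IPTG 11.216 mL; glucose 20.894 mL; magnesium sulfate heptahydrate 0.937 g; L-methionine 186.020 mg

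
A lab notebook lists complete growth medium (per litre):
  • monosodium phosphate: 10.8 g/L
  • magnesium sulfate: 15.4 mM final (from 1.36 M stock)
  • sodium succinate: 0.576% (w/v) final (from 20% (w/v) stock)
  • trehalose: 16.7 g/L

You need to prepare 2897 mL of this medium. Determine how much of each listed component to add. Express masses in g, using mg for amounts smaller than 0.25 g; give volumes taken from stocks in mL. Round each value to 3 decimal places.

Target volume = 2897 mL = 2.897 L.
monosodium phosphate: 10.8 g/L × 2.897 L = 31.288 g
magnesium sulfate: V = C2·V2/C1 = 15.4 mM × 2897 mL ÷ 1360 mM = 32.804 mL
sodium succinate: C1V1 = C2V2 → 0.576% ÷ 20% × 2897 mL = 83.434 mL
trehalose: 16.7 g/L × 2.897 L = 48.380 g

monosodium phosphate 31.288 g; magnesium sulfate 32.804 mL; sodium succinate 83.434 mL; trehalose 48.380 g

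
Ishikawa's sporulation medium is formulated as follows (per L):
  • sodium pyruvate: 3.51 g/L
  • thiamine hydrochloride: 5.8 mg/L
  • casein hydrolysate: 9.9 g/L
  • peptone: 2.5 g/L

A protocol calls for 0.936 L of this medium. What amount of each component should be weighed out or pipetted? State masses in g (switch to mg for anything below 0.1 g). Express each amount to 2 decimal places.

Scale factor relative to 1 L: 0.936.
sodium pyruvate: 3.51 g/L × 0.936 L = 3.29 g
thiamine hydrochloride: 5.8 mg/L × 0.936 L = 5.43 mg
casein hydrolysate: 9.9 g/L × 0.936 L = 9.27 g
peptone: 2.5 g/L × 0.936 L = 2.34 g

sodium pyruvate 3.29 g; thiamine hydrochloride 5.43 mg; casein hydrolysate 9.27 g; peptone 2.34 g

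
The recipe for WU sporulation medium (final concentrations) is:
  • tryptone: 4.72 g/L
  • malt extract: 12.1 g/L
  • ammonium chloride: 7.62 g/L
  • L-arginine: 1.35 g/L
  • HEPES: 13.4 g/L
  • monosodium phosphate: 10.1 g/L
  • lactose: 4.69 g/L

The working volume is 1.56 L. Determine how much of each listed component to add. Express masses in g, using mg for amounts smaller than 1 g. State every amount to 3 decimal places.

tryptone 7.363 g; malt extract 18.876 g; ammonium chloride 11.887 g; L-arginine 2.106 g; HEPES 20.904 g; monosodium phosphate 15.756 g; lactose 7.316 g

Working volume: 1.56 L.
tryptone: 4.72 g/L × 1.56 L = 7.363 g
malt extract: 12.1 g/L × 1.56 L = 18.876 g
ammonium chloride: 7.62 g/L × 1.56 L = 11.887 g
L-arginine: 1.35 g/L × 1.56 L = 2.106 g
HEPES: 13.4 g/L × 1.56 L = 20.904 g
monosodium phosphate: 10.1 g/L × 1.56 L = 15.756 g
lactose: 4.69 g/L × 1.56 L = 7.316 g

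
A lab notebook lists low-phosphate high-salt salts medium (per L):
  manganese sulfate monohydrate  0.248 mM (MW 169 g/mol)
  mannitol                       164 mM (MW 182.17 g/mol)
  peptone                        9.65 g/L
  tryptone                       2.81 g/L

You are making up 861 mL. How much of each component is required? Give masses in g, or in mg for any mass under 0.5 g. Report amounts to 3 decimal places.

manganese sulfate monohydrate 36.086 mg; mannitol 25.723 g; peptone 8.309 g; tryptone 2.419 g

Target volume = 861 mL = 0.861 L.
manganese sulfate monohydrate: 0.248 mmol/L × 169 mg/mmol × 0.861 L = 36.086 mg
mannitol: 164 mmol/L × 182.17 g/mol × 0.861 L ÷ 1000 = 25.723 g
peptone: 9.65 g/L × 0.861 L = 8.309 g
tryptone: 2.81 g/L × 0.861 L = 2.419 g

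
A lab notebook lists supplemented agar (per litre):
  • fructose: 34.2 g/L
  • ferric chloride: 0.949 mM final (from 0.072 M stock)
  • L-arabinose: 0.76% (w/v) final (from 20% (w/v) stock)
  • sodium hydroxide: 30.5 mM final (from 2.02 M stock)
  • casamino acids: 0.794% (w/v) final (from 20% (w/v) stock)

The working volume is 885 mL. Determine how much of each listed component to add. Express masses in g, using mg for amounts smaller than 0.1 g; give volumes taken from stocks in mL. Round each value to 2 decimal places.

Working volume: 885 mL = 0.885 L.
fructose: 34.2 g/L × 0.885 L = 30.27 g
ferric chloride: dilute stock: 0.949 mM × 885 mL ÷ 72 mM = 11.66 mL
L-arabinose: dilute stock: 0.76% ÷ 20% × 885 mL = 33.63 mL
sodium hydroxide: V = C2·V2/C1 = 30.5 mM × 885 mL ÷ 2020 mM = 13.36 mL
casamino acids: V = C2·V2/C1 = 0.794% ÷ 20% × 885 mL = 35.13 mL

fructose 30.27 g; ferric chloride 11.66 mL; L-arabinose 33.63 mL; sodium hydroxide 13.36 mL; casamino acids 35.13 mL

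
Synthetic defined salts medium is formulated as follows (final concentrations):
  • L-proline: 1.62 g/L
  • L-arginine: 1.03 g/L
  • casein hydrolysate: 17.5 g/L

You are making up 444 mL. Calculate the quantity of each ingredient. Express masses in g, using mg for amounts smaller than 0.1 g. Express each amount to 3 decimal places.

Scale factor relative to 1 L: 0.444.
L-proline: 1.62 g/L × 0.444 L = 0.719 g
L-arginine: 1.03 g/L × 0.444 L = 0.457 g
casein hydrolysate: 17.5 g/L × 0.444 L = 7.770 g

L-proline 0.719 g; L-arginine 0.457 g; casein hydrolysate 7.770 g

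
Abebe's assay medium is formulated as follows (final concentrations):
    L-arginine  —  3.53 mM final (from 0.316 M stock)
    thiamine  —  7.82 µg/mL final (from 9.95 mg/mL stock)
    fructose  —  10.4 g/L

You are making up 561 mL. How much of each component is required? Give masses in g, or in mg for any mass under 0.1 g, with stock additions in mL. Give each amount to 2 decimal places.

Working volume: 561 mL = 0.561 L.
L-arginine: C1V1 = C2V2 → 3.53 mM × 561 mL ÷ 316 mM = 6.27 mL
thiamine: dilute stock: 7.82 µg/mL × 561 mL ÷ 9950 µg/mL = 0.44 mL
fructose: 10.4 g/L × 0.561 L = 5.83 g

L-arginine 6.27 mL; thiamine 0.44 mL; fructose 5.83 g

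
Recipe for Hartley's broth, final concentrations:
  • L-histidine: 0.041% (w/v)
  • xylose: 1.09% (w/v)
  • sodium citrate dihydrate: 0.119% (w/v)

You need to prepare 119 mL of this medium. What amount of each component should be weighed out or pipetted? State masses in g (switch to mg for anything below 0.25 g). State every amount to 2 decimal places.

Working volume: 119 mL = 0.119 L.
L-histidine: 0.041% w/v = 0.41 g/L → 0.41 × 0.119 L = 0.04879 g = 48.79 mg
xylose: 1.09 g per 100 mL × 119 mL ÷ 100 = 1.30 g
sodium citrate dihydrate: 0.119% w/v = 1.19 g/L → 1.19 × 0.119 L = 0.14161 g = 141.61 mg

L-histidine 48.79 mg; xylose 1.30 g; sodium citrate dihydrate 141.61 mg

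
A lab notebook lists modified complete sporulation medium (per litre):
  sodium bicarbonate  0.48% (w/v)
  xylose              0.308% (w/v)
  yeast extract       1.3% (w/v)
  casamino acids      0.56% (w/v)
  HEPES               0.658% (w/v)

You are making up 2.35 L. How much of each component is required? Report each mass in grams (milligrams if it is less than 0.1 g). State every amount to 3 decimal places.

sodium bicarbonate 11.280 g; xylose 7.238 g; yeast extract 30.550 g; casamino acids 13.160 g; HEPES 15.463 g

Working volume: 2.35 L.
sodium bicarbonate: 0.48% w/v = 4.8 g/L → 4.8 × 2.35 L = 11.280 g
xylose: 0.308 g per 100 mL × 2350 mL ÷ 100 = 7.238 g
yeast extract: 1.3 g per 100 mL × 2350 mL ÷ 100 = 30.550 g
casamino acids: 0.56% w/v = 5.6 g/L → 5.6 × 2.35 L = 13.160 g
HEPES: 0.658 g per 100 mL × 2350 mL ÷ 100 = 15.463 g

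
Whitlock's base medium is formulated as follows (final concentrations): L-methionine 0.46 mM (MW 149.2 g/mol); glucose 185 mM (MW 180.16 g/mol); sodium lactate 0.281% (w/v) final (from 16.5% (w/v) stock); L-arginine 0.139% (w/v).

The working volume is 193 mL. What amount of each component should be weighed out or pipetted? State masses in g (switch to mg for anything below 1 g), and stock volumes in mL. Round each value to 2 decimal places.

L-methionine 13.25 mg; glucose 6.43 g; sodium lactate 3.29 mL; L-arginine 268.27 mg

Target volume = 193 mL = 0.193 L.
L-methionine: 0.46 mmol/L × 149.2 mg/mmol × 0.193 L = 13.25 mg
glucose: 185 mmol/L × 180.16 g/mol × 0.193 L ÷ 1000 = 6.43 g
sodium lactate: V = C2·V2/C1 = 0.281% ÷ 16.5% × 193 mL = 3.29 mL
L-arginine: 0.139 g per 100 mL × 193 mL ÷ 100 = 0.26827 g = 268.27 mg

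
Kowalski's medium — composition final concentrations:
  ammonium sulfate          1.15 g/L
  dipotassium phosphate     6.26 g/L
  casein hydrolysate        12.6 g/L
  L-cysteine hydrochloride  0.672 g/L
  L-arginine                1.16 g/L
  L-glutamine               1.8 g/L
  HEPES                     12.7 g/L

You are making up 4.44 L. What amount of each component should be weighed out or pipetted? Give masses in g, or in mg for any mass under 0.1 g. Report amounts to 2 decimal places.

ammonium sulfate 5.11 g; dipotassium phosphate 27.79 g; casein hydrolysate 55.94 g; L-cysteine hydrochloride 2.98 g; L-arginine 5.15 g; L-glutamine 7.99 g; HEPES 56.39 g

Working volume: 4.44 L.
ammonium sulfate: 1.15 g/L × 4.44 L = 5.11 g
dipotassium phosphate: 6.26 g/L × 4.44 L = 27.79 g
casein hydrolysate: 12.6 g/L × 4.44 L = 55.94 g
L-cysteine hydrochloride: 0.672 g/L × 4.44 L = 2.98 g
L-arginine: 1.16 g/L × 4.44 L = 5.15 g
L-glutamine: 1.8 g/L × 4.44 L = 7.99 g
HEPES: 12.7 g/L × 4.44 L = 56.39 g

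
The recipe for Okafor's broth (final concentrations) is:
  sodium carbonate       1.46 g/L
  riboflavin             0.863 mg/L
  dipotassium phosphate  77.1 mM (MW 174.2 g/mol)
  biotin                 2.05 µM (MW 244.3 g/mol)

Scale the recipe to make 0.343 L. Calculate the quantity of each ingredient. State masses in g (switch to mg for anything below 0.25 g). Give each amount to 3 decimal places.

sodium carbonate 0.501 g; riboflavin 0.296 mg; dipotassium phosphate 4.607 g; biotin 0.172 mg

Working volume: 0.343 L.
sodium carbonate: 1.46 g/L × 0.343 L = 0.501 g
riboflavin: 0.863 mg/L × 0.343 L = 0.296 mg
dipotassium phosphate: 77.1 mmol/L × 174.2 g/mol × 0.343 L ÷ 1000 = 4.607 g
biotin: 2.05 µmol/L × 244.3 g/mol × 0.343 L ÷ 1000 = 0.172 mg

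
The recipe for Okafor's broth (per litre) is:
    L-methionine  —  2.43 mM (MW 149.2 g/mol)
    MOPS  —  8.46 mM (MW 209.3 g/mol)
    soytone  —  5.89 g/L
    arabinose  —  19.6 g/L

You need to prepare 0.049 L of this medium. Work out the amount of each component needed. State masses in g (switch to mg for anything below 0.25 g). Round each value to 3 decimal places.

Scale factor relative to 1 L: 0.049.
L-methionine: 2.43 mmol/L × 149.2 mg/mmol × 0.049 L = 17.765 mg
MOPS: 8.46 mmol/L × 209.3 mg/mmol × 0.049 L = 86.763 mg
soytone: 5.89 g/L × 0.049 L = 0.289 g
arabinose: 19.6 g/L × 0.049 L = 0.960 g

L-methionine 17.765 mg; MOPS 86.763 mg; soytone 0.289 g; arabinose 0.960 g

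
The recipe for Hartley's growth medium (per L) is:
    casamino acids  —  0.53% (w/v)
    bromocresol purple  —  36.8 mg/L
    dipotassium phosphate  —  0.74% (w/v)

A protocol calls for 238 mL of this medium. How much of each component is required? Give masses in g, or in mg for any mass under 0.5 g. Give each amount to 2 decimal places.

casamino acids 1.26 g; bromocresol purple 8.76 mg; dipotassium phosphate 1.76 g

Scale factor relative to 1 L: 0.238.
casamino acids: 0.53% w/v = 5.3 g/L → 5.3 × 0.238 L = 1.26 g
bromocresol purple: 36.8 mg/L × 0.238 L = 8.76 mg
dipotassium phosphate: 0.74 g per 100 mL × 238 mL ÷ 100 = 1.76 g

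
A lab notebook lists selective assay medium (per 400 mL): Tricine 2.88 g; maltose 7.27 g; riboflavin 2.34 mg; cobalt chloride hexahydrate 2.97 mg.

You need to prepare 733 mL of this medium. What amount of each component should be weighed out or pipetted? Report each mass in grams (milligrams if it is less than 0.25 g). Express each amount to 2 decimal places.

Tricine 5.28 g; maltose 13.32 g; riboflavin 4.29 mg; cobalt chloride hexahydrate 5.44 mg

Scale factor = 733 mL / 400 mL = 1.8325.
Tricine: 2.88 g × (733 mL / 400 mL) = 5.28 g
maltose: 7.27 g × (733 mL / 400 mL) = 13.32 g
riboflavin: 2.34 mg × (733 mL / 400 mL) = 4.29 mg
cobalt chloride hexahydrate: 2.97 mg × (733 mL / 400 mL) = 5.44 mg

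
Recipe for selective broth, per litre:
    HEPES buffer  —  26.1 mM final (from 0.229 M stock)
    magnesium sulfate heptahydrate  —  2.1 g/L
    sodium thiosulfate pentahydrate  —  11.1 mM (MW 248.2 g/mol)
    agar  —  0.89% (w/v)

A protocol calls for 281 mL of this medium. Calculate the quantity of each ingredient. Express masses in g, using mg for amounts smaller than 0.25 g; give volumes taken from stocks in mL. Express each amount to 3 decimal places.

HEPES buffer 32.027 mL; magnesium sulfate heptahydrate 0.590 g; sodium thiosulfate pentahydrate 0.774 g; agar 2.501 g

Target volume = 281 mL = 0.281 L.
HEPES buffer: C1V1 = C2V2 → 26.1 mM × 281 mL ÷ 229 mM = 32.027 mL
magnesium sulfate heptahydrate: 2.1 g/L × 0.281 L = 0.590 g
sodium thiosulfate pentahydrate: 11.1 mmol/L × 248.2 g/mol × 0.281 L ÷ 1000 = 0.774 g
agar: 0.89% w/v = 8.9 g/L → 8.9 × 0.281 L = 2.501 g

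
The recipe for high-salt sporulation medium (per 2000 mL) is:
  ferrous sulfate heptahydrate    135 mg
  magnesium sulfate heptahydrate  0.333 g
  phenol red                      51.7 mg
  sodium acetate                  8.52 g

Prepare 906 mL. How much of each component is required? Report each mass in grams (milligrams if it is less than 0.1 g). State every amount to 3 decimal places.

Scale factor = 906 mL / 2000 mL = 0.453.
ferrous sulfate heptahydrate: 135 mg × (906 mL / 2000 mL) = 61.155 mg
magnesium sulfate heptahydrate: 0.333 g × (906 mL / 2000 mL) = 0.151 g
phenol red: 51.7 mg × (906 mL / 2000 mL) = 23.420 mg
sodium acetate: 8.52 g × (906 mL / 2000 mL) = 3.860 g

ferrous sulfate heptahydrate 61.155 mg; magnesium sulfate heptahydrate 0.151 g; phenol red 23.420 mg; sodium acetate 3.860 g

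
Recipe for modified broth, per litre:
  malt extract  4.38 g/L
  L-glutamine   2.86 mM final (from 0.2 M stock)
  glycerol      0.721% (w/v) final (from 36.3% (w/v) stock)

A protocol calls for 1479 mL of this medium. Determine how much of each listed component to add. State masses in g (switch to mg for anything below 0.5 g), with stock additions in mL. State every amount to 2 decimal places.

Scale factor relative to 1 L: 1.479.
malt extract: 4.38 g/L × 1.479 L = 6.48 g
L-glutamine: C1V1 = C2V2 → 2.86 mM × 1479 mL ÷ 200 mM = 21.15 mL
glycerol: dilute stock: 0.721% ÷ 36.3% × 1479 mL = 29.38 mL

malt extract 6.48 g; L-glutamine 21.15 mL; glycerol 29.38 mL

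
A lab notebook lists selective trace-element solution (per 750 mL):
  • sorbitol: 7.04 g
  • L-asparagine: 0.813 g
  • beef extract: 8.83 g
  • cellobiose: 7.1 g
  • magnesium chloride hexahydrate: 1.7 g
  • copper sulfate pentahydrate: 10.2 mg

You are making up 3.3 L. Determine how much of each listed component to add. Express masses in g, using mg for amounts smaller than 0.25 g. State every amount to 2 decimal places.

sorbitol 30.98 g; L-asparagine 3.58 g; beef extract 38.85 g; cellobiose 31.24 g; magnesium chloride hexahydrate 7.48 g; copper sulfate pentahydrate 44.88 mg

Ratio of target to recipe volume: 3300 / 750 = 4.4.
sorbitol: 7.04 g × (3300 mL / 750 mL) = 30.98 g
L-asparagine: 0.813 g × (3300 mL / 750 mL) = 3.58 g
beef extract: 8.83 g × (3300 mL / 750 mL) = 38.85 g
cellobiose: 7.1 g × (3300 mL / 750 mL) = 31.24 g
magnesium chloride hexahydrate: 1.7 g × (3300 mL / 750 mL) = 7.48 g
copper sulfate pentahydrate: 10.2 mg × (3300 mL / 750 mL) = 44.88 mg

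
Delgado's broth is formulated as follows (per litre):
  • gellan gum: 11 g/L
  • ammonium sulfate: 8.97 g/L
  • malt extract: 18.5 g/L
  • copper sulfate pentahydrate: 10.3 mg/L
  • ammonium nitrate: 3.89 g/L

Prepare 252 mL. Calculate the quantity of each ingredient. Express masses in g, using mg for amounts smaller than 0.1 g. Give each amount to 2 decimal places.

Target volume = 252 mL = 0.252 L.
gellan gum: 11 g/L × 0.252 L = 2.77 g
ammonium sulfate: 8.97 g/L × 0.252 L = 2.26 g
malt extract: 18.5 g/L × 0.252 L = 4.66 g
copper sulfate pentahydrate: 10.3 mg/L × 0.252 L = 2.60 mg
ammonium nitrate: 3.89 g/L × 0.252 L = 0.98 g

gellan gum 2.77 g; ammonium sulfate 2.26 g; malt extract 4.66 g; copper sulfate pentahydrate 2.60 mg; ammonium nitrate 0.98 g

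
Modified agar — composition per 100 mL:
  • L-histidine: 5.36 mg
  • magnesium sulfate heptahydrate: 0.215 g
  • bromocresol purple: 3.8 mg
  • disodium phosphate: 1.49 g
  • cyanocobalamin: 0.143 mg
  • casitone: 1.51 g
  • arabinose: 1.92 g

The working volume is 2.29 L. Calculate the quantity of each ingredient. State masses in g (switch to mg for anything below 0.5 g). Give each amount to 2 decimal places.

L-histidine 122.74 mg; magnesium sulfate heptahydrate 4.92 g; bromocresol purple 87.02 mg; disodium phosphate 34.12 g; cyanocobalamin 3.27 mg; casitone 34.58 g; arabinose 43.97 g

Ratio of target to recipe volume: 2290 / 100 = 22.9.
L-histidine: 5.36 mg × (2290 mL / 100 mL) = 122.74 mg
magnesium sulfate heptahydrate: 0.215 g × (2290 mL / 100 mL) = 4.92 g
bromocresol purple: 3.8 mg × (2290 mL / 100 mL) = 87.02 mg
disodium phosphate: 1.49 g × (2290 mL / 100 mL) = 34.12 g
cyanocobalamin: 0.143 mg × (2290 mL / 100 mL) = 3.27 mg
casitone: 1.51 g × (2290 mL / 100 mL) = 34.58 g
arabinose: 1.92 g × (2290 mL / 100 mL) = 43.97 g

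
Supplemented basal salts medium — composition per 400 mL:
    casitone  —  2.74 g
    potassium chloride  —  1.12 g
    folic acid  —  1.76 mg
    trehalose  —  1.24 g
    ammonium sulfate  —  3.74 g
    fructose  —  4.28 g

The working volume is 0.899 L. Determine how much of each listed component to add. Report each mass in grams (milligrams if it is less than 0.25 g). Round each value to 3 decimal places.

casitone 6.158 g; potassium chloride 2.517 g; folic acid 3.956 mg; trehalose 2.787 g; ammonium sulfate 8.406 g; fructose 9.619 g

Scale factor = 899 mL / 400 mL = 2.2475.
casitone: 2.74 g × (899 mL / 400 mL) = 6.158 g
potassium chloride: 1.12 g × (899 mL / 400 mL) = 2.517 g
folic acid: 1.76 mg × (899 mL / 400 mL) = 3.956 mg
trehalose: 1.24 g × (899 mL / 400 mL) = 2.787 g
ammonium sulfate: 3.74 g × (899 mL / 400 mL) = 8.406 g
fructose: 4.28 g × (899 mL / 400 mL) = 9.619 g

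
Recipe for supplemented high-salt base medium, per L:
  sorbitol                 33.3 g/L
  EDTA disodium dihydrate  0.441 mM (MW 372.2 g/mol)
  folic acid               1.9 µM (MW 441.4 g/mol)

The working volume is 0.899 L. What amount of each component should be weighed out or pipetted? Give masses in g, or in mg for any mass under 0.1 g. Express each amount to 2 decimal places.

sorbitol 29.94 g; EDTA disodium dihydrate 0.15 g; folic acid 0.75 mg

Working volume: 0.899 L.
sorbitol: 33.3 g/L × 0.899 L = 29.94 g
EDTA disodium dihydrate: 0.441 mmol/L × 372.2 g/mol × 0.899 L ÷ 1000 = 0.15 g
folic acid: 1.9 µmol/L × 441.4 g/mol × 0.899 L ÷ 1000 = 0.75 mg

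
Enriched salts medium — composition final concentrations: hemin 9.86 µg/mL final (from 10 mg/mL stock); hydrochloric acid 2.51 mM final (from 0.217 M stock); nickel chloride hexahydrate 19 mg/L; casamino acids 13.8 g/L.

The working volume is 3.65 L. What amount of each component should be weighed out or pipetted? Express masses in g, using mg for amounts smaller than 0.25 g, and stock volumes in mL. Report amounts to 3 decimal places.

hemin 3.599 mL; hydrochloric acid 42.219 mL; nickel chloride hexahydrate 69.350 mg; casamino acids 50.370 g

Scale factor relative to 1 L: 3.65.
hemin: C1V1 = C2V2 → 9.86 µg/mL × 3650 mL ÷ 10000 µg/mL = 3.599 mL
hydrochloric acid: C1V1 = C2V2 → 2.51 mM × 3650 mL ÷ 217 mM = 42.219 mL
nickel chloride hexahydrate: 19 mg/L × 3.65 L = 69.350 mg
casamino acids: 13.8 g/L × 3.65 L = 50.370 g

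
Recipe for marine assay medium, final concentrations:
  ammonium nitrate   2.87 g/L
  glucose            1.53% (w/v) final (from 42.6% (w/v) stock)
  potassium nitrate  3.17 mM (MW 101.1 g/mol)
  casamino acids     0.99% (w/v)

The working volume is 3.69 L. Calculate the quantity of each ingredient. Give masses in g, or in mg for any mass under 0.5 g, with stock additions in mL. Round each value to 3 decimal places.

ammonium nitrate 10.590 g; glucose 132.528 mL; potassium nitrate 1.183 g; casamino acids 36.531 g

Working volume: 3.69 L.
ammonium nitrate: 2.87 g/L × 3.69 L = 10.590 g
glucose: dilute stock: 1.53% ÷ 42.6% × 3690 mL = 132.528 mL
potassium nitrate: 3.17 mmol/L × 101.1 g/mol × 3.69 L ÷ 1000 = 1.183 g
casamino acids: 0.99% w/v = 9.9 g/L → 9.9 × 3.69 L = 36.531 g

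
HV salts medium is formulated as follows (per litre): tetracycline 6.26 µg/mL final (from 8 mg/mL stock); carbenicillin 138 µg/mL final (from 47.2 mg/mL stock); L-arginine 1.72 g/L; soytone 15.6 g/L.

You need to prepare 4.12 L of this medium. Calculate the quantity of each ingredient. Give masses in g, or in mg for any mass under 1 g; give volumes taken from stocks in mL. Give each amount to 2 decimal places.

Working volume: 4.12 L.
tetracycline: V = C2·V2/C1 = 6.26 µg/mL × 4120 mL ÷ 8000 µg/mL = 3.22 mL
carbenicillin: C1V1 = C2V2 → 138 µg/mL × 4120 mL ÷ 47200 µg/mL = 12.05 mL
L-arginine: 1.72 g/L × 4.12 L = 7.09 g
soytone: 15.6 g/L × 4.12 L = 64.27 g

tetracycline 3.22 mL; carbenicillin 12.05 mL; L-arginine 7.09 g; soytone 64.27 g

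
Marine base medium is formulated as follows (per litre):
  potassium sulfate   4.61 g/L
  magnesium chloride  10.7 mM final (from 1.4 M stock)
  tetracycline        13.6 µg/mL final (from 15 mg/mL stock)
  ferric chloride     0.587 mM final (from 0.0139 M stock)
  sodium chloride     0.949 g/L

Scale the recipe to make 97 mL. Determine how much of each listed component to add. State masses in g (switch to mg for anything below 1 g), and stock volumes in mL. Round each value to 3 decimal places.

Target volume = 97 mL = 0.097 L.
potassium sulfate: 4.61 g/L × 0.097 L = 0.44717 g = 447.170 mg
magnesium chloride: V = C2·V2/C1 = 10.7 mM × 97 mL ÷ 1400 mM = 0.741 mL
tetracycline: C1V1 = C2V2 → 13.6 µg/mL × 97 mL ÷ 15000 µg/mL = 0.088 mL
ferric chloride: V = C2·V2/C1 = 0.587 mM × 97 mL ÷ 13.9 mM = 4.096 mL
sodium chloride: 0.949 g/L × 0.097 L = 0.092053 g = 92.053 mg

potassium sulfate 447.170 mg; magnesium chloride 0.741 mL; tetracycline 0.088 mL; ferric chloride 4.096 mL; sodium chloride 92.053 mg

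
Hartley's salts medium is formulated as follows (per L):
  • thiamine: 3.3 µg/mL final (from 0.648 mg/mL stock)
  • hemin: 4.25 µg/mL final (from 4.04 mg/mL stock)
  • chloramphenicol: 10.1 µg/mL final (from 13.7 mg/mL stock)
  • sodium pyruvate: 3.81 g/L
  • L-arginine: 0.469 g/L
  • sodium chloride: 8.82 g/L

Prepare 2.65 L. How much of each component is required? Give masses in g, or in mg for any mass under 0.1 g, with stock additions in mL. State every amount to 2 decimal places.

thiamine 13.50 mL; hemin 2.79 mL; chloramphenicol 1.95 mL; sodium pyruvate 10.10 g; L-arginine 1.24 g; sodium chloride 23.37 g

Scale factor relative to 1 L: 2.65.
thiamine: C1V1 = C2V2 → 3.3 µg/mL × 2650 mL ÷ 648 µg/mL = 13.50 mL
hemin: C1V1 = C2V2 → 4.25 µg/mL × 2650 mL ÷ 4040 µg/mL = 2.79 mL
chloramphenicol: dilute stock: 10.1 µg/mL × 2650 mL ÷ 13700 µg/mL = 1.95 mL
sodium pyruvate: 3.81 g/L × 2.65 L = 10.10 g
L-arginine: 0.469 g/L × 2.65 L = 1.24 g
sodium chloride: 8.82 g/L × 2.65 L = 23.37 g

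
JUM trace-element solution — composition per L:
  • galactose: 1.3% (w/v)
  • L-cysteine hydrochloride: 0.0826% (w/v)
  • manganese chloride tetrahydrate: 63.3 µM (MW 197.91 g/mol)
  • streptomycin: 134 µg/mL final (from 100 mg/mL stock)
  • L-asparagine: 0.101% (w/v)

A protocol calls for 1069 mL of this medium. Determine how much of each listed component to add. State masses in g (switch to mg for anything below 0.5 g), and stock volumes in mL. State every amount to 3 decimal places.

galactose 13.897 g; L-cysteine hydrochloride 0.883 g; manganese chloride tetrahydrate 13.392 mg; streptomycin 1.432 mL; L-asparagine 1.080 g

Scale factor relative to 1 L: 1.069.
galactose: 1.3 g per 100 mL × 1069 mL ÷ 100 = 13.897 g
L-cysteine hydrochloride: 0.0826% w/v = 0.826 g/L → 0.826 × 1.069 L = 0.883 g
manganese chloride tetrahydrate: 63.3 µmol/L × 197.91 g/mol × 1.069 L ÷ 1000 = 13.392 mg
streptomycin: V = C2·V2/C1 = 134 µg/mL × 1069 mL ÷ 100000 µg/mL = 1.432 mL
L-asparagine: 0.101 g per 100 mL × 1069 mL ÷ 100 = 1.080 g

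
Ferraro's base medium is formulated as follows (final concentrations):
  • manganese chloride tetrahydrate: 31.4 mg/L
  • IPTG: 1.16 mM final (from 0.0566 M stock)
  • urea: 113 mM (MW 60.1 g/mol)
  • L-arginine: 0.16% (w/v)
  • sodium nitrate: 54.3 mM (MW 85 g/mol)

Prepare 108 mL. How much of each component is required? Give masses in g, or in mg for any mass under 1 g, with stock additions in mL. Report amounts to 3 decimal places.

manganese chloride tetrahydrate 3.391 mg; IPTG 2.213 mL; urea 733.460 mg; L-arginine 172.800 mg; sodium nitrate 498.474 mg

Target volume = 108 mL = 0.108 L.
manganese chloride tetrahydrate: 31.4 mg/L × 0.108 L = 3.391 mg
IPTG: V = C2·V2/C1 = 1.16 mM × 108 mL ÷ 56.6 mM = 2.213 mL
urea: 113 mmol/L × 60.1 mg/mmol × 0.108 L = 733.460 mg
L-arginine: 0.16% w/v = 1.6 g/L → 1.6 × 0.108 L = 0.1728 g = 172.800 mg
sodium nitrate: 54.3 mmol/L × 85 mg/mmol × 0.108 L = 498.474 mg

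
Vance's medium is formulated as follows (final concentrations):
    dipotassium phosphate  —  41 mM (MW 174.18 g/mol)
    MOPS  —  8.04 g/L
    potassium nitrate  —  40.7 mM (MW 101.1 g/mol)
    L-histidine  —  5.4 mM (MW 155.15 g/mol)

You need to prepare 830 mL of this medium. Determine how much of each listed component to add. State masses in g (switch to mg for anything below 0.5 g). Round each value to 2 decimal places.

dipotassium phosphate 5.93 g; MOPS 6.67 g; potassium nitrate 3.42 g; L-histidine 0.70 g

Working volume: 830 mL = 0.83 L.
dipotassium phosphate: 41 mmol/L × 174.18 g/mol × 0.83 L ÷ 1000 = 5.93 g
MOPS: 8.04 g/L × 0.83 L = 6.67 g
potassium nitrate: 40.7 mmol/L × 101.1 g/mol × 0.83 L ÷ 1000 = 3.42 g
L-histidine: 5.4 mmol/L × 155.15 g/mol × 0.83 L ÷ 1000 = 0.70 g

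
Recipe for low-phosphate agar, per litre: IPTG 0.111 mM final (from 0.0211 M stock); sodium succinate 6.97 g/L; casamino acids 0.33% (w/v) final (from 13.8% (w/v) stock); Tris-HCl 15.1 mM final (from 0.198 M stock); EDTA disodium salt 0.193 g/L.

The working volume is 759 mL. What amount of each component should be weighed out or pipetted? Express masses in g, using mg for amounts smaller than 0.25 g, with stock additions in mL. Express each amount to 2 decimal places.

Working volume: 759 mL = 0.759 L.
IPTG: dilute stock: 0.111 mM × 759 mL ÷ 21.1 mM = 3.99 mL
sodium succinate: 6.97 g/L × 0.759 L = 5.29 g
casamino acids: C1V1 = C2V2 → 0.33% ÷ 13.8% × 759 mL = 18.15 mL
Tris-HCl: V = C2·V2/C1 = 15.1 mM × 759 mL ÷ 198 mM = 57.88 mL
EDTA disodium salt: 0.193 g/L × 0.759 L = 0.146487 g = 146.49 mg

IPTG 3.99 mL; sodium succinate 5.29 g; casamino acids 18.15 mL; Tris-HCl 57.88 mL; EDTA disodium salt 146.49 mg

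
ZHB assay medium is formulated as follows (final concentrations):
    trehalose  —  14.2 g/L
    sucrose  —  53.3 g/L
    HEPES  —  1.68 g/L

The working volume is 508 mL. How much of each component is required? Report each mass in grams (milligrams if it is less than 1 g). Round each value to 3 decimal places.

Working volume: 508 mL = 0.508 L.
trehalose: 14.2 g/L × 0.508 L = 7.214 g
sucrose: 53.3 g/L × 0.508 L = 27.076 g
HEPES: 1.68 g/L × 0.508 L = 0.85344 g = 853.440 mg

trehalose 7.214 g; sucrose 27.076 g; HEPES 853.440 mg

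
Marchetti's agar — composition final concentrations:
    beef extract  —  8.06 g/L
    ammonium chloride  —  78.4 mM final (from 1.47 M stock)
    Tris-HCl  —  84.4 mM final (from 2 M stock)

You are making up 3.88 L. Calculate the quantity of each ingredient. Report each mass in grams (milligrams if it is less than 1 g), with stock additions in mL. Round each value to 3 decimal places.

beef extract 31.273 g; ammonium chloride 206.933 mL; Tris-HCl 163.736 mL

Scale factor relative to 1 L: 3.88.
beef extract: 8.06 g/L × 3.88 L = 31.273 g
ammonium chloride: V = C2·V2/C1 = 78.4 mM × 3880 mL ÷ 1470 mM = 206.933 mL
Tris-HCl: V = C2·V2/C1 = 84.4 mM × 3880 mL ÷ 2000 mM = 163.736 mL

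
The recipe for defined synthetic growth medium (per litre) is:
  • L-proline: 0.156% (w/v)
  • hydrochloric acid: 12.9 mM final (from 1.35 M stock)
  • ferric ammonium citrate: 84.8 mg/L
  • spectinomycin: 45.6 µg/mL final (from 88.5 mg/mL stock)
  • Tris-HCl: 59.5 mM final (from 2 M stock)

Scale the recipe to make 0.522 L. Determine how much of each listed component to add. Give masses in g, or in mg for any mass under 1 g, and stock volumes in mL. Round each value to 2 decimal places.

Scale factor relative to 1 L: 0.522.
L-proline: 0.156% w/v = 1.56 g/L → 1.56 × 0.522 L = 0.81432 g = 814.32 mg
hydrochloric acid: dilute stock: 12.9 mM × 522 mL ÷ 1350 mM = 4.99 mL
ferric ammonium citrate: 84.8 mg/L × 0.522 L = 44.27 mg
spectinomycin: C1V1 = C2V2 → 45.6 µg/mL × 522 mL ÷ 88500 µg/mL = 0.27 mL
Tris-HCl: dilute stock: 59.5 mM × 522 mL ÷ 2000 mM = 15.53 mL

L-proline 814.32 mg; hydrochloric acid 4.99 mL; ferric ammonium citrate 44.27 mg; spectinomycin 0.27 mL; Tris-HCl 15.53 mL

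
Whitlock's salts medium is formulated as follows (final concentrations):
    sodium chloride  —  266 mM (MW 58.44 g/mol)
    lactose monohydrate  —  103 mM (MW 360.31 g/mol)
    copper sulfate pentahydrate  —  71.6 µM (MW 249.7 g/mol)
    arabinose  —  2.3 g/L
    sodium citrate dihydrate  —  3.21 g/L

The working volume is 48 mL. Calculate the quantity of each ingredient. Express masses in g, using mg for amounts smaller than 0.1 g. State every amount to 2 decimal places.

sodium chloride 0.75 g; lactose monohydrate 1.78 g; copper sulfate pentahydrate 0.86 mg; arabinose 0.11 g; sodium citrate dihydrate 0.15 g

Working volume: 48 mL = 0.048 L.
sodium chloride: 266 mmol/L × 58.44 g/mol × 0.048 L ÷ 1000 = 0.75 g
lactose monohydrate: 103 mmol/L × 360.31 g/mol × 0.048 L ÷ 1000 = 1.78 g
copper sulfate pentahydrate: 71.6 µmol/L × 249.7 g/mol × 0.048 L ÷ 1000 = 0.86 mg
arabinose: 2.3 g/L × 0.048 L = 0.11 g
sodium citrate dihydrate: 3.21 g/L × 0.048 L = 0.15 g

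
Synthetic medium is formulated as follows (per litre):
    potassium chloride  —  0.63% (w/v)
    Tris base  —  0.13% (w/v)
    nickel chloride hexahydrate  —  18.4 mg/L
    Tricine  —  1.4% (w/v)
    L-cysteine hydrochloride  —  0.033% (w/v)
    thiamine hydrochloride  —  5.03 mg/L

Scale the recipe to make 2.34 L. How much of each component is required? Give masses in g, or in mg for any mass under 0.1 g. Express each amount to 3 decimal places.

potassium chloride 14.742 g; Tris base 3.042 g; nickel chloride hexahydrate 43.056 mg; Tricine 32.760 g; L-cysteine hydrochloride 0.772 g; thiamine hydrochloride 11.770 mg

Scale factor relative to 1 L: 2.34.
potassium chloride: 0.63% w/v = 6.3 g/L → 6.3 × 2.34 L = 14.742 g
Tris base: 0.13 g per 100 mL × 2340 mL ÷ 100 = 3.042 g
nickel chloride hexahydrate: 18.4 mg/L × 2.34 L = 43.056 mg
Tricine: 1.4 g per 100 mL × 2340 mL ÷ 100 = 32.760 g
L-cysteine hydrochloride: 0.033% w/v = 0.33 g/L → 0.33 × 2.34 L = 0.772 g
thiamine hydrochloride: 5.03 mg/L × 2.34 L = 11.770 mg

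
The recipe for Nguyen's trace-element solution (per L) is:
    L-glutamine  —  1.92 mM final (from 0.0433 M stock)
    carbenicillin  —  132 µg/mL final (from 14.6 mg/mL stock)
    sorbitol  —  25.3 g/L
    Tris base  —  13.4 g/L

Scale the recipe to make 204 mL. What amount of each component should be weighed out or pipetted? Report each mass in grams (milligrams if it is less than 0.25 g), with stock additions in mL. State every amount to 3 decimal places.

L-glutamine 9.046 mL; carbenicillin 1.844 mL; sorbitol 5.161 g; Tris base 2.734 g

Scale factor relative to 1 L: 0.204.
L-glutamine: V = C2·V2/C1 = 1.92 mM × 204 mL ÷ 43.3 mM = 9.046 mL
carbenicillin: dilute stock: 132 µg/mL × 204 mL ÷ 14600 µg/mL = 1.844 mL
sorbitol: 25.3 g/L × 0.204 L = 5.161 g
Tris base: 13.4 g/L × 0.204 L = 2.734 g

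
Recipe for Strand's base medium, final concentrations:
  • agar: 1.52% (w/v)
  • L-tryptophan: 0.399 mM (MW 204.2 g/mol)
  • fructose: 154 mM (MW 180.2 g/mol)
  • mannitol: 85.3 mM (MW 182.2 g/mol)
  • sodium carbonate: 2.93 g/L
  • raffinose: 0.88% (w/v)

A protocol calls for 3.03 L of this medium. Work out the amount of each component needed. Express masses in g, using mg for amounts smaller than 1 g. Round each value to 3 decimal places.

Scale factor relative to 1 L: 3.03.
agar: 1.52 g per 100 mL × 3030 mL ÷ 100 = 46.056 g
L-tryptophan: 0.399 mmol/L × 204.2 mg/mmol × 3.03 L = 246.872 mg
fructose: 154 mmol/L × 180.2 g/mol × 3.03 L ÷ 1000 = 84.085 g
mannitol: 85.3 mmol/L × 182.2 g/mol × 3.03 L ÷ 1000 = 47.091 g
sodium carbonate: 2.93 g/L × 3.03 L = 8.878 g
raffinose: 0.88 g per 100 mL × 3030 mL ÷ 100 = 26.664 g

agar 46.056 g; L-tryptophan 246.872 mg; fructose 84.085 g; mannitol 47.091 g; sodium carbonate 8.878 g; raffinose 26.664 g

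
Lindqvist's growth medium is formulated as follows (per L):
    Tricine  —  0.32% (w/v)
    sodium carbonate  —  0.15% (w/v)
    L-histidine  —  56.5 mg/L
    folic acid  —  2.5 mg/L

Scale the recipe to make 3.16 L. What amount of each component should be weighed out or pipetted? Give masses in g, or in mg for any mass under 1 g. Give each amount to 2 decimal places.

Tricine 10.11 g; sodium carbonate 4.74 g; L-histidine 178.54 mg; folic acid 7.90 mg

Working volume: 3.16 L.
Tricine: 0.32% w/v = 3.2 g/L → 3.2 × 3.16 L = 10.11 g
sodium carbonate: 0.15 g per 100 mL × 3160 mL ÷ 100 = 4.74 g
L-histidine: 56.5 mg/L × 3.16 L = 178.54 mg
folic acid: 2.5 mg/L × 3.16 L = 7.90 mg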